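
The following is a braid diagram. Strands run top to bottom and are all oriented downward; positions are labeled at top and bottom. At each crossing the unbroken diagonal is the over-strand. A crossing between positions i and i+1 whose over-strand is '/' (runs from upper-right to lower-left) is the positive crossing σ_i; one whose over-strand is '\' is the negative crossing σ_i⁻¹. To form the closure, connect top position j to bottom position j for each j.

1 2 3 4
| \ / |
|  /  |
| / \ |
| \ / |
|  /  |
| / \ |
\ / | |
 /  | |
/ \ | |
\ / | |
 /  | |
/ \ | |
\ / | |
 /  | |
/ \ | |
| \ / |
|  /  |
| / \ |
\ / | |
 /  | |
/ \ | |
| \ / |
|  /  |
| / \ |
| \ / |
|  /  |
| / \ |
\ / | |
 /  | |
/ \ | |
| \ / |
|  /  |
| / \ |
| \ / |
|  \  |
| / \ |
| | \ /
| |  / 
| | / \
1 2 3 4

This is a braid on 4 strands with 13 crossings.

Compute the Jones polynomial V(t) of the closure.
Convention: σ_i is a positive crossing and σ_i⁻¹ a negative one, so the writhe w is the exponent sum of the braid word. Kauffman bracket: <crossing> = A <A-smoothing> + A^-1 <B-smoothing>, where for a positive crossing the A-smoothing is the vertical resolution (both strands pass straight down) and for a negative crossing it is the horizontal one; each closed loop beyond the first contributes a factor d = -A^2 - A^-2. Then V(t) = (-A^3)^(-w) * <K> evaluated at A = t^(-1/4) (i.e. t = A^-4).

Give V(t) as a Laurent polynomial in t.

-t^10 + t^6 + t^4

Derivation:
Reading the diagram top to bottom ('/'-over between positions i,i+1 = s_i, '\'-over = s_i^-1): braid word = s2 s2 s1 s1 s1 s2 s1 s2 s2 s1 s2 s2^-1 s3.
The presented braid s2 s2 s1 s1 s1 s2 s1 s2 s2 s1 s2 s2^-1 s3 on 4 strands reduces by inverse Markov moves (closure unchanged at each step):
  Destabilize: the word has the form β·s3 where s3 occurs only as the final letter (β ∈ B_3); drop it and the last strand → 3 strands.
  Deconjugate: the word is γ·β·γ⁻¹ with γ = s2 (prefix) and γ⁻¹ = s2^-1 (suffix); strip both.
Reduced to β = s2 s1 s1 s1 s2 s1 s2 s2 s1 s2 on 3 strands, 10 crossings.
Compute on β:
Braid: s2 s1 s1 s1 s2 s1 s2 s2 s1 s2 on 3 strands, 10 crossings.
Writhe w = (#positive) - (#negative) = 10 - 0 = 10.
State-sum expansion of <K>. There are 2^10 = 1024 states.
Smooth each crossing (0=||, 1=⌣⌢); contribution A^(Σ sign_k(1-2s_k)) * d^(L-1).
Tabulate the states by total A-exponent and number of loops L (A-exp: L × count):
  A^10: L=3 ×1
  A^8: L=2 ×10
  A^6: L=1 ×25, L=3 ×20
  A^4: L=2 ×100, L=4 ×20
  A^2: L=1 ×36, L=3 ×164, L=5 ×10
  A^0: L=2 ×108, L=4 ×142, L=6 ×2
  A^-2: L=1 ×12, L=3 ×129, L=5 ×69
  A^-4: L=2 ×24, L=4 ×78, L=6 ×18
  A^-6: L=3 ×19, L=5 ×24, L=7 ×2
  A^-8: L=4 ×7, L=6 ×3
  A^-10: L=5 ×1
Each group contributes A^e * Σ count * d^(L-1):
Powers of d = -A^2 - A^-2: d^2 = A^4 + 2 + A^-4; d^3 = -A^6 - 3*A^2 - 3*A^-2 - A^-6; d^4 = A^8 + 4*A^4 + 6 + 4*A^-4 + A^-8; d^5 = -A^10 - 5*A^6 - 10*A^2 - 10*A^-2 - 5*A^-6 - A^-10; d^6 = A^12 + 6*A^8 + 15*A^4 + 20 + 15*A^-4 + 6*A^-8 + A^-12.
  A^10 * (d^2) = A^14 + 2*A^10 + A^6
  A^8 * (10*d) = -10*A^10 - 10*A^6
  A^6 * (25 + 20*d^2) = 20*A^10 + 65*A^6 + 20*A^2
  A^4 * (100*d + 20*d^3) = -20*A^10 - 160*A^6 - 160*A^2 - 20*A^-2
  A^2 * (36 + 164*d^2 + 10*d^4) = 10*A^10 + 204*A^6 + 424*A^2 + 204*A^-2 + 10*A^-6
  A^0 * (108*d + 142*d^3 + 2*d^5) = -2*A^10 - 152*A^6 - 554*A^2 - 554*A^-2 - 152*A^-6 - 2*A^-10
  A^-2 * (12 + 129*d^2 + 69*d^4) = 69*A^6 + 405*A^2 + 684*A^-2 + 405*A^-6 + 69*A^-10
  A^-4 * (24*d + 78*d^3 + 18*d^5) = -18*A^6 - 168*A^2 - 438*A^-2 - 438*A^-6 - 168*A^-10 - 18*A^-14
  A^-6 * (19*d^2 + 24*d^4 + 2*d^6) = 2*A^6 + 36*A^2 + 145*A^-2 + 222*A^-6 + 145*A^-10 + 36*A^-14 + 2*A^-18
  A^-8 * (7*d^3 + 3*d^5) = -3*A^2 - 22*A^-2 - 51*A^-6 - 51*A^-10 - 22*A^-14 - 3*A^-18
  A^-10 * (d^4) = A^-2 + 4*A^-6 + 6*A^-10 + 4*A^-14 + A^-18
Summing the groups: <K> = A^14 + A^6 - A^-10
Normalise by the writhe: (-A^3)^(-w) = (-A^3)^(-10) = A^-30, so f(A) = A^-30 * <K> = A^-16 + A^-24 - A^-40.
Substitute A = t^(-1/4), i.e. A^e → t^(-e/4): V(t) = -t^10 + t^6 + t^4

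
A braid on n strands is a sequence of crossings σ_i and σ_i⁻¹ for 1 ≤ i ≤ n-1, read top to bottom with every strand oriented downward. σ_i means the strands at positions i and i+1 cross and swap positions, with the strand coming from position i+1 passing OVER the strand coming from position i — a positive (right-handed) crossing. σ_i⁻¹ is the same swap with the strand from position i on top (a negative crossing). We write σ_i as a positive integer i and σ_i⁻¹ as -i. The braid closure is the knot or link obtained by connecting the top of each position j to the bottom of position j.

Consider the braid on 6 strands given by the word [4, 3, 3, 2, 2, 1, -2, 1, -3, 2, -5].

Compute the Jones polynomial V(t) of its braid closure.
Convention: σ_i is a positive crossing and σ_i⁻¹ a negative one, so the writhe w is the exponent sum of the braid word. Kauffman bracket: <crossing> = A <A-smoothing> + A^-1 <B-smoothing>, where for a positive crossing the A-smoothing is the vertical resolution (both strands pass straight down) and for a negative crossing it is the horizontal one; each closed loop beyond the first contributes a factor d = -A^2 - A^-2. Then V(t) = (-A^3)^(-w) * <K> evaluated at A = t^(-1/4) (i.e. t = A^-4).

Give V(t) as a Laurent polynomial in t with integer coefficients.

-t^8 + t^7 - 2*t^6 + 3*t^5 - 2*t^4 + 3*t^3 - 2*t^2 + t

Derivation:
The presented braid s4 s3 s3 s2 s2 s1 s2^-1 s1 s3^-1 s2 s5^-1 on 6 strands reduces by inverse Markov moves (closure unchanged at each step):
  Destabilize: the word has the form β·s5^-1 where s5^-1 occurs only as the final letter (β ∈ B_5); drop it and the last strand → 5 strands.
Reduced to β = s4 s3 s3 s2 s2 s1 s2^-1 s1 s3^-1 s2 on 5 strands, 10 crossings.
Compute on β:
Braid: s4 s3 s3 s2 s2 s1 s2^-1 s1 s3^-1 s2 on 5 strands, 10 crossings.
Writhe w = (#positive) - (#negative) = 8 - 2 = 6.
Computing the Kauffman bracket via state sum. There are 2^10 = 1024 states.
For each crossing: s=0 is the vertical smoothing, s=1 horizontal. Crossing k contributes A^(sign_k * (1 - 2*s_k)); loop factor d = -A^2 - A^-2.
Tabulate the states by total A-exponent and number of loops L (A-exp: L × count):
  A^10: L=3 ×1
  A^8: L=2 ×3, L=4 ×7
  A^6: L=1 ×2, L=3 ×29, L=5 ×14
  A^4: L=2 ×39, L=4 ×72, L=6 ×9
  A^2: L=1 ×17, L=3 ×137, L=5 ×54, L=7 ×2
  A^0: L=2 ×109, L=4 ×128, L=6 ×15
  A^-2: L=1 ×30, L=3 ×132, L=5 ×47, L=7 ×1
  A^-4: L=2 ×49, L=4 ×65, L=6 ×6
  A^-6: L=3 ×31, L=5 ×14
  A^-8: L=4 ×9, L=6 ×1
  A^-10: L=5 ×1
Each group contributes A^e * Σ count * d^(L-1):
Powers of d = -A^2 - A^-2: d^2 = A^4 + 2 + A^-4; d^3 = -A^6 - 3*A^2 - 3*A^-2 - A^-6; d^4 = A^8 + 4*A^4 + 6 + 4*A^-4 + A^-8; d^5 = -A^10 - 5*A^6 - 10*A^2 - 10*A^-2 - 5*A^-6 - A^-10; d^6 = A^12 + 6*A^8 + 15*A^4 + 20 + 15*A^-4 + 6*A^-8 + A^-12.
  A^10 * (d^2) = A^14 + 2*A^10 + A^6
  A^8 * (3*d + 7*d^3) = -7*A^14 - 24*A^10 - 24*A^6 - 7*A^2
  A^6 * (2 + 29*d^2 + 14*d^4) = 14*A^14 + 85*A^10 + 144*A^6 + 85*A^2 + 14*A^-2
  A^4 * (39*d + 72*d^3 + 9*d^5) = -9*A^14 - 117*A^10 - 345*A^6 - 345*A^2 - 117*A^-2 - 9*A^-6
  A^2 * (17 + 137*d^2 + 54*d^4 + 2*d^6) = 2*A^14 + 66*A^10 + 383*A^6 + 655*A^2 + 383*A^-2 + 66*A^-6 + 2*A^-10
  A^0 * (109*d + 128*d^3 + 15*d^5) = -15*A^10 - 203*A^6 - 643*A^2 - 643*A^-2 - 203*A^-6 - 15*A^-10
  A^-2 * (30 + 132*d^2 + 47*d^4 + d^6) = A^10 + 53*A^6 + 335*A^2 + 596*A^-2 + 335*A^-6 + 53*A^-10 + A^-14
  A^-4 * (49*d + 65*d^3 + 6*d^5) = -6*A^6 - 95*A^2 - 304*A^-2 - 304*A^-6 - 95*A^-10 - 6*A^-14
  A^-6 * (31*d^2 + 14*d^4) = 14*A^2 + 87*A^-2 + 146*A^-6 + 87*A^-10 + 14*A^-14
  A^-8 * (9*d^3 + d^5) = -A^2 - 14*A^-2 - 37*A^-6 - 37*A^-10 - 14*A^-14 - A^-18
  A^-10 * (d^4) = A^-2 + 4*A^-6 + 6*A^-10 + 4*A^-14 + A^-18
Summing the groups: <K> = A^14 - 2*A^10 + 3*A^6 - 2*A^2 + 3*A^-2 - 2*A^-6 + A^-10 - A^-14
Normalise by the writhe: (-A^3)^(-w) = (-A^3)^(-6) = A^-18, so f(A) = A^-18 * <K> = A^-4 - 2*A^-8 + 3*A^-12 - 2*A^-16 + 3*A^-20 - 2*A^-24 + A^-28 - A^-32.
Substitute A = t^(-1/4), i.e. A^e → t^(-e/4): V(t) = -t^8 + t^7 - 2*t^6 + 3*t^5 - 2*t^4 + 3*t^3 - 2*t^2 + t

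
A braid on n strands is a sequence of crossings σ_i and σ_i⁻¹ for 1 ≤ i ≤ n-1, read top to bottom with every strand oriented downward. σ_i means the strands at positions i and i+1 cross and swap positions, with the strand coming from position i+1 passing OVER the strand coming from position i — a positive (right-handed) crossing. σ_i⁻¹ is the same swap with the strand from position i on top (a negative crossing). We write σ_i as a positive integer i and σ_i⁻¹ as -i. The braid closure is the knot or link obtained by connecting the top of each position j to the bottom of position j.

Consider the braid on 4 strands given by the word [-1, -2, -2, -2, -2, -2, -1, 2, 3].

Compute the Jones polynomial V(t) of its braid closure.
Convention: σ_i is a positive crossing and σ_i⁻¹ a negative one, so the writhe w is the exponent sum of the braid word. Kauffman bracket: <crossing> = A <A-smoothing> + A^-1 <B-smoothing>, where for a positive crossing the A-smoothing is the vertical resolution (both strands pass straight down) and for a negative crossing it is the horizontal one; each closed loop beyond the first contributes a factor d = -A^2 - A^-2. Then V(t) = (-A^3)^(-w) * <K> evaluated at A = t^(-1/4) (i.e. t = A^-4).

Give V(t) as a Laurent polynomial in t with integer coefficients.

The presented braid s1^-1 s2^-1 s2^-1 s2^-1 s2^-1 s2^-1 s1^-1 s2 s3 on 4 strands reduces by inverse Markov moves (closure unchanged at each step):
  Destabilize: the word has the form β·s3 where s3 occurs only as the final letter (β ∈ B_3); drop it and the last strand → 3 strands.
Reduced to β = s1^-1 s2^-1 s2^-1 s2^-1 s2^-1 s2^-1 s1^-1 s2 on 3 strands, 8 crossings.
Compute on β:
Braid: s1^-1 s2^-1 s2^-1 s2^-1 s2^-1 s2^-1 s1^-1 s2 on 3 strands, 8 crossings.
Writhe w = (#positive) - (#negative) = 1 - 7 = -6.
Computing the Kauffman bracket via state sum. There are 2^8 = 256 states.
Each crossing splits two ways (0=vertical, 1=horizontal). The state's weight is A^(#A-smoothings - #B-smoothings) * d^(loops - 1).
Tabulate the states by total A-exponent and number of loops L (A-exp: L × count):
  A^8: L=6 ×1
  A^6: L=5 ×8
  A^4: L=4 ×25, L=6 ×3
  A^2: L=3 ×40, L=5 ×15, L=7 ×1
  A^0: L=2 ×35, L=4 ×30, L=6 ×5
  A^-2: L=1 ×15, L=3 ×31, L=5 ×10
  A^-4: L=2 ×18, L=4 ×10
  A^-6: L=1 ×2, L=3 ×6
  A^-8: L=2 ×1
Each group contributes A^e * Σ count * d^(L-1):
Powers of d = -A^2 - A^-2: d^2 = A^4 + 2 + A^-4; d^3 = -A^6 - 3*A^2 - 3*A^-2 - A^-6; d^4 = A^8 + 4*A^4 + 6 + 4*A^-4 + A^-8; d^5 = -A^10 - 5*A^6 - 10*A^2 - 10*A^-2 - 5*A^-6 - A^-10; d^6 = A^12 + 6*A^8 + 15*A^4 + 20 + 15*A^-4 + 6*A^-8 + A^-12.
  A^8 * (d^5) = -A^18 - 5*A^14 - 10*A^10 - 10*A^6 - 5*A^2 - A^-2
  A^6 * (8*d^4) = 8*A^14 + 32*A^10 + 48*A^6 + 32*A^2 + 8*A^-2
  A^4 * (25*d^3 + 3*d^5) = -3*A^14 - 40*A^10 - 105*A^6 - 105*A^2 - 40*A^-2 - 3*A^-6
  A^2 * (40*d^2 + 15*d^4 + d^6) = A^14 + 21*A^10 + 115*A^6 + 190*A^2 + 115*A^-2 + 21*A^-6 + A^-10
  A^0 * (35*d + 30*d^3 + 5*d^5) = -5*A^10 - 55*A^6 - 175*A^2 - 175*A^-2 - 55*A^-6 - 5*A^-10
  A^-2 * (15 + 31*d^2 + 10*d^4) = 10*A^6 + 71*A^2 + 137*A^-2 + 71*A^-6 + 10*A^-10
  A^-4 * (18*d + 10*d^3) = -10*A^2 - 48*A^-2 - 48*A^-6 - 10*A^-10
  A^-6 * (2 + 6*d^2) = 6*A^-2 + 14*A^-6 + 6*A^-10
  A^-8 * (d) = -A^-6 - A^-10
Summing the groups: <K> = -A^18 + A^14 - 2*A^10 + 3*A^6 - 2*A^2 + 2*A^-2 - A^-6 + A^-10
Normalise by the writhe: (-A^3)^(-w) = (-A^3)^(6) = A^18, so f(A) = A^18 * <K> = -A^36 + A^32 - 2*A^28 + 3*A^24 - 2*A^20 + 2*A^16 - A^12 + A^8.
Substitute A = t^(-1/4), i.e. A^e → t^(-e/4): V(t) = t^-2 - t^-3 + 2*t^-4 - 2*t^-5 + 3*t^-6 - 2*t^-7 + t^-8 - t^-9

Answer: t^-2 - t^-3 + 2*t^-4 - 2*t^-5 + 3*t^-6 - 2*t^-7 + t^-8 - t^-9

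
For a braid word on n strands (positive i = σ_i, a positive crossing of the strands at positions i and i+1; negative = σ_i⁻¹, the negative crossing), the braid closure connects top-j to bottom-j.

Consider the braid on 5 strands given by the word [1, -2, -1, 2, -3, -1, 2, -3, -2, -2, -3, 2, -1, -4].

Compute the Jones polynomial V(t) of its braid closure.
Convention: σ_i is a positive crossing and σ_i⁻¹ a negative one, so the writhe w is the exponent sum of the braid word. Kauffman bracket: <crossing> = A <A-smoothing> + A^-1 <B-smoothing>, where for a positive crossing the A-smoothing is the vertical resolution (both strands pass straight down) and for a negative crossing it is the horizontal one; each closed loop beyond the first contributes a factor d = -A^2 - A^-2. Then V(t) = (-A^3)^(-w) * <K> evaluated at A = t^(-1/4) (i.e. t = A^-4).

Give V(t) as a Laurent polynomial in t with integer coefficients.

2*t^-1 - 3*t^-2 + 4*t^-3 - 4*t^-4 + 4*t^-5 - 3*t^-6 + 2*t^-7 - t^-8

Derivation:
The presented braid s1 s2^-1 s1^-1 s2 s3^-1 s1^-1 s2 s3^-1 s2^-1 s2^-1 s3^-1 s2 s1^-1 s4^-1 on 5 strands reduces by inverse Markov moves (closure unchanged at each step):
  Destabilize: the word has the form β·s4^-1 where s4^-1 occurs only as the final letter (β ∈ B_4); drop it and the last strand → 4 strands.
  Deconjugate: the word is γ·β·γ⁻¹ with γ = s1 s2^-1 (prefix) and γ⁻¹ = s2 s1^-1 (suffix); strip both.
Reduced to β = s1^-1 s2 s3^-1 s1^-1 s2 s3^-1 s2^-1 s2^-1 s3^-1 on 4 strands, 9 crossings.
Compute on β:
Braid: s1^-1 s2 s3^-1 s1^-1 s2 s3^-1 s2^-1 s2^-1 s3^-1 on 4 strands, 9 crossings.
Writhe w = (#positive) - (#negative) = 2 - 7 = -5.
State-sum expansion of <K>. There are 2^9 = 512 states.
Each crossing splits two ways (0=vertical, 1=horizontal). The state's weight is A^(#A-smoothings - #B-smoothings) * d^(loops - 1).
Tabulate the states by total A-exponent and number of loops L (A-exp: L × count):
  A^9: L=5 ×1
  A^7: L=4 ×9
  A^5: L=3 ×33, L=5 ×3
  A^3: L=2 ×59, L=4 ×25
  A^1: L=1 ×42, L=3 ×80, L=5 ×4
  A^-1: L=2 ×93, L=4 ×33
  A^-3: L=1 ×19, L=3 ×58, L=5 ×7
  A^-5: L=2 ×19, L=4 ×16, L=6 ×1
  A^-7: L=3 ×7, L=5 ×2
  A^-9: L=4 ×1
Each group contributes A^e * Σ count * d^(L-1):
Powers of d = -A^2 - A^-2: d^2 = A^4 + 2 + A^-4; d^3 = -A^6 - 3*A^2 - 3*A^-2 - A^-6; d^4 = A^8 + 4*A^4 + 6 + 4*A^-4 + A^-8; d^5 = -A^10 - 5*A^6 - 10*A^2 - 10*A^-2 - 5*A^-6 - A^-10.
  A^9 * (d^4) = A^17 + 4*A^13 + 6*A^9 + 4*A^5 + A
  A^7 * (9*d^3) = -9*A^13 - 27*A^9 - 27*A^5 - 9*A
  A^5 * (33*d^2 + 3*d^4) = 3*A^13 + 45*A^9 + 84*A^5 + 45*A + 3*A^-3
  A^3 * (59*d + 25*d^3) = -25*A^9 - 134*A^5 - 134*A - 25*A^-3
  A^1 * (42 + 80*d^2 + 4*d^4) = 4*A^9 + 96*A^5 + 226*A + 96*A^-3 + 4*A^-7
  A^-1 * (93*d + 33*d^3) = -33*A^5 - 192*A - 192*A^-3 - 33*A^-7
  A^-3 * (19 + 58*d^2 + 7*d^4) = 7*A^5 + 86*A + 177*A^-3 + 86*A^-7 + 7*A^-11
  A^-5 * (19*d + 16*d^3 + d^5) = -A^5 - 21*A - 77*A^-3 - 77*A^-7 - 21*A^-11 - A^-15
  A^-7 * (7*d^2 + 2*d^4) = 2*A + 15*A^-3 + 26*A^-7 + 15*A^-11 + 2*A^-15
  A^-9 * (d^3) = -A^-3 - 3*A^-7 - 3*A^-11 - A^-15
Summing the groups: <K> = A^17 - 2*A^13 + 3*A^9 - 4*A^5 + 4*A - 4*A^-3 + 3*A^-7 - 2*A^-11
Normalise by the writhe: (-A^3)^(-w) = (-A^3)^(5) = -A^15, so f(A) = -A^15 * <K> = -A^32 + 2*A^28 - 3*A^24 + 4*A^20 - 4*A^16 + 4*A^12 - 3*A^8 + 2*A^4.
Substitute A = t^(-1/4), i.e. A^e → t^(-e/4): V(t) = 2*t^-1 - 3*t^-2 + 4*t^-3 - 4*t^-4 + 4*t^-5 - 3*t^-6 + 2*t^-7 - t^-8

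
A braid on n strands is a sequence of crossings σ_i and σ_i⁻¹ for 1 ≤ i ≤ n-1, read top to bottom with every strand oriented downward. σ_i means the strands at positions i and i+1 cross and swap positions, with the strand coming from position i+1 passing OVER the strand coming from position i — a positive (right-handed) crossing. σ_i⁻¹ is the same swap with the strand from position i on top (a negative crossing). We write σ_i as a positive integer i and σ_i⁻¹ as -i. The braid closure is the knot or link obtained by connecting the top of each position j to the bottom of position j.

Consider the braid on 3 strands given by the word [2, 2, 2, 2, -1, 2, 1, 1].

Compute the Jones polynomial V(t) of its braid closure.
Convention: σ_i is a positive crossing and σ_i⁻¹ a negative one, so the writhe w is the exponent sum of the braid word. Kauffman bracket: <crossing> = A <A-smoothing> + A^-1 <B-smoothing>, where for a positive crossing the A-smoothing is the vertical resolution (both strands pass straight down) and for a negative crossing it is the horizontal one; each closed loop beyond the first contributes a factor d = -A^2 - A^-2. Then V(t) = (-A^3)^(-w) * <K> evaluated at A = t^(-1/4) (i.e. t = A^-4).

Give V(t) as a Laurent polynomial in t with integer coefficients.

Braid: s2 s2 s2 s2 s1^-1 s2 s1 s1 on 3 strands, 8 crossings.
Writhe w = (#positive) - (#negative) = 7 - 1 = 6.
Enumerate smoothing states for the bracket polynomial. There are 2^8 = 256 states.
Each crossing splits two ways (0=vertical, 1=horizontal). The state's weight is A^(#A-smoothings - #B-smoothings) * d^(loops - 1).
Tabulate the states by total A-exponent and number of loops L (A-exp: L × count):
  A^8: L=2 ×1
  A^6: L=1 ×5, L=3 ×3
  A^4: L=2 ×27, L=4 ×1
  A^2: L=1 ×18, L=3 ×38
  A^0: L=2 ×41, L=4 ×29
  A^-2: L=3 ×44, L=5 ×12
  A^-4: L=4 ×26, L=6 ×2
  A^-6: L=5 ×8
  A^-8: L=6 ×1
Each group contributes A^e * Σ count * d^(L-1):
Powers of d = -A^2 - A^-2: d^2 = A^4 + 2 + A^-4; d^3 = -A^6 - 3*A^2 - 3*A^-2 - A^-6; d^4 = A^8 + 4*A^4 + 6 + 4*A^-4 + A^-8; d^5 = -A^10 - 5*A^6 - 10*A^2 - 10*A^-2 - 5*A^-6 - A^-10.
  A^8 * (d) = -A^10 - A^6
  A^6 * (5 + 3*d^2) = 3*A^10 + 11*A^6 + 3*A^2
  A^4 * (27*d + d^3) = -A^10 - 30*A^6 - 30*A^2 - A^-2
  A^2 * (18 + 38*d^2) = 38*A^6 + 94*A^2 + 38*A^-2
  A^0 * (41*d + 29*d^3) = -29*A^6 - 128*A^2 - 128*A^-2 - 29*A^-6
  A^-2 * (44*d^2 + 12*d^4) = 12*A^6 + 92*A^2 + 160*A^-2 + 92*A^-6 + 12*A^-10
  A^-4 * (26*d^3 + 2*d^5) = -2*A^6 - 36*A^2 - 98*A^-2 - 98*A^-6 - 36*A^-10 - 2*A^-14
  A^-6 * (8*d^4) = 8*A^2 + 32*A^-2 + 48*A^-6 + 32*A^-10 + 8*A^-14
  A^-8 * (d^5) = -A^2 - 5*A^-2 - 10*A^-6 - 10*A^-10 - 5*A^-14 - A^-18
Summing the groups: <K> = A^10 - A^6 + 2*A^2 - 2*A^-2 + 3*A^-6 - 2*A^-10 + A^-14 - A^-18
Normalise by the writhe: (-A^3)^(-w) = (-A^3)^(-6) = A^-18, so f(A) = A^-18 * <K> = A^-8 - A^-12 + 2*A^-16 - 2*A^-20 + 3*A^-24 - 2*A^-28 + A^-32 - A^-36.
Substitute A = t^(-1/4), i.e. A^e → t^(-e/4): V(t) = -t^9 + t^8 - 2*t^7 + 3*t^6 - 2*t^5 + 2*t^4 - t^3 + t^2

Answer: -t^9 + t^8 - 2*t^7 + 3*t^6 - 2*t^5 + 2*t^4 - t^3 + t^2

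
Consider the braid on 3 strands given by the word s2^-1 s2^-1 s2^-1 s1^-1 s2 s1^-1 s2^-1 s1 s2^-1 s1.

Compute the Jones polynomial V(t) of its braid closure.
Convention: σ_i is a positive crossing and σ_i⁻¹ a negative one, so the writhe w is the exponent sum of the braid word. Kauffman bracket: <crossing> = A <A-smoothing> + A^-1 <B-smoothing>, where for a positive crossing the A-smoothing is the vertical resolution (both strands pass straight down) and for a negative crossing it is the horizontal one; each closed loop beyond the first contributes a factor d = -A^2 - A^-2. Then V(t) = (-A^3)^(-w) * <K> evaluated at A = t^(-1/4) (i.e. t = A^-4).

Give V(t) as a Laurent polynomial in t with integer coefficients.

Braid: s2^-1 s2^-1 s2^-1 s1^-1 s2 s1^-1 s2^-1 s1 s2^-1 s1 on 3 strands, 10 crossings.
Writhe w = (#positive) - (#negative) = 3 - 7 = -4.
Computing the Kauffman bracket via state sum. There are 2^10 = 1024 states.
Smooth each crossing (0=||, 1=⌣⌢); contribution A^(Σ sign_k(1-2s_k)) * d^(L-1).
Tabulate the states by total A-exponent and number of loops L (A-exp: L × count):
  A^10: L=6 ×1
  A^8: L=5 ×10
  A^6: L=4 ×41, L=6 ×4
  A^4: L=3 ×88, L=5 ×31, L=7 ×1
  A^2: L=2 ×102, L=4 ×99, L=6 ×9
  A^0: L=1 ×54, L=3 ×162, L=5 ×36
  A^-2: L=2 ×134, L=4 ×74, L=6 ×2
  A^-4: L=1 ×30, L=3 ×82, L=5 ×8
  A^-6: L=2 ×32, L=4 ×13
  A^-8: L=1 ×3, L=3 ×7
  A^-10: L=2 ×1
Each group contributes A^e * Σ count * d^(L-1):
Powers of d = -A^2 - A^-2: d^2 = A^4 + 2 + A^-4; d^3 = -A^6 - 3*A^2 - 3*A^-2 - A^-6; d^4 = A^8 + 4*A^4 + 6 + 4*A^-4 + A^-8; d^5 = -A^10 - 5*A^6 - 10*A^2 - 10*A^-2 - 5*A^-6 - A^-10; d^6 = A^12 + 6*A^8 + 15*A^4 + 20 + 15*A^-4 + 6*A^-8 + A^-12.
  A^10 * (d^5) = -A^20 - 5*A^16 - 10*A^12 - 10*A^8 - 5*A^4 - 1
  A^8 * (10*d^4) = 10*A^16 + 40*A^12 + 60*A^8 + 40*A^4 + 10
  A^6 * (41*d^3 + 4*d^5) = -4*A^16 - 61*A^12 - 163*A^8 - 163*A^4 - 61 - 4*A^-4
  A^4 * (88*d^2 + 31*d^4 + d^6) = A^16 + 37*A^12 + 227*A^8 + 382*A^4 + 227 + 37*A^-4 + A^-8
  A^2 * (102*d + 99*d^3 + 9*d^5) = -9*A^12 - 144*A^8 - 489*A^4 - 489 - 144*A^-4 - 9*A^-8
  A^0 * (54 + 162*d^2 + 36*d^4) = 36*A^8 + 306*A^4 + 594 + 306*A^-4 + 36*A^-8
  A^-2 * (134*d + 74*d^3 + 2*d^5) = -2*A^8 - 84*A^4 - 376 - 376*A^-4 - 84*A^-8 - 2*A^-12
  A^-4 * (30 + 82*d^2 + 8*d^4) = 8*A^4 + 114 + 242*A^-4 + 114*A^-8 + 8*A^-12
  A^-6 * (32*d + 13*d^3) = -13 - 71*A^-4 - 71*A^-8 - 13*A^-12
  A^-8 * (3 + 7*d^2) = 7*A^-4 + 17*A^-8 + 7*A^-12
  A^-10 * (d) = -A^-8 - A^-12
Summing the groups: <K> = -A^20 + 2*A^16 - 3*A^12 + 4*A^8 - 5*A^4 + 5 - 3*A^-4 + 3*A^-8 - A^-12
Normalise by the writhe: (-A^3)^(-w) = (-A^3)^(4) = A^12, so f(A) = A^12 * <K> = -A^32 + 2*A^28 - 3*A^24 + 4*A^20 - 5*A^16 + 5*A^12 - 3*A^8 + 3*A^4 - 1.
Substitute A = t^(-1/4), i.e. A^e → t^(-e/4): V(t) = -1 + 3*t^-1 - 3*t^-2 + 5*t^-3 - 5*t^-4 + 4*t^-5 - 3*t^-6 + 2*t^-7 - t^-8

Answer: -1 + 3*t^-1 - 3*t^-2 + 5*t^-3 - 5*t^-4 + 4*t^-5 - 3*t^-6 + 2*t^-7 - t^-8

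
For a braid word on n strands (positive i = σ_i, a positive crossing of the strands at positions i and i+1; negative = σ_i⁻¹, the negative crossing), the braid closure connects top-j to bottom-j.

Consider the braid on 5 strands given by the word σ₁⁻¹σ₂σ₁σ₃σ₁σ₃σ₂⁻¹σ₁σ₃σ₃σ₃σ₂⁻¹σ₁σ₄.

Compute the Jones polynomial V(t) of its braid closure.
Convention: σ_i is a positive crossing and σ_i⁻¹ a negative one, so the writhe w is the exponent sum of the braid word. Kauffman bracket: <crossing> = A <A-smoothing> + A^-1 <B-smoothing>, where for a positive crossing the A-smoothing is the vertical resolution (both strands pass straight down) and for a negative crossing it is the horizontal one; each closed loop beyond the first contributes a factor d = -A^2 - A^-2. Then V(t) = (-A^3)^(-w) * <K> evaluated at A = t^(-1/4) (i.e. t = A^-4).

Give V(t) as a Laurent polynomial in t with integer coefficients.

The presented braid s1^-1 s2 s1 s3 s1 s3 s2^-1 s1 s3 s3 s3 s2^-1 s1 s4 on 5 strands reduces by inverse Markov moves (closure unchanged at each step):
  Destabilize: the word has the form β·s4 where s4 occurs only as the final letter (β ∈ B_4); drop it and the last strand → 4 strands.
  Deconjugate: the word is γ·β·γ⁻¹ with γ = s1^-1 s2 (prefix) and γ⁻¹ = s2^-1 s1 (suffix); strip both.
Reduced to β = s1 s3 s1 s3 s2^-1 s1 s3 s3 s3 on 4 strands, 9 crossings.
Compute on β:
Braid: s1 s3 s1 s3 s2^-1 s1 s3 s3 s3 on 4 strands, 9 crossings.
Writhe w = (#positive) - (#negative) = 8 - 1 = 7.
State-sum expansion of <K>. There are 2^9 = 512 states.
Each crossing splits two ways (0=vertical, 1=horizontal). The state's weight is A^(#A-smoothings - #B-smoothings) * d^(loops - 1).
Tabulate the states by total A-exponent and number of loops L (A-exp: L × count):
  A^9: L=3 ×1
  A^7: L=2 ×8, L=4 ×1
  A^5: L=1 ×15, L=3 ×21
  A^3: L=2 ×60, L=4 ×24
  A^1: L=3 ×110, L=5 ×16
  A^-1: L=4 ×120, L=6 ×6
  A^-3: L=5 ×83, L=7 ×1
  A^-5: L=6 ×36
  A^-7: L=7 ×9
  A^-9: L=8 ×1
Each group contributes A^e * Σ count * d^(L-1):
Powers of d = -A^2 - A^-2: d^2 = A^4 + 2 + A^-4; d^3 = -A^6 - 3*A^2 - 3*A^-2 - A^-6; d^4 = A^8 + 4*A^4 + 6 + 4*A^-4 + A^-8; d^5 = -A^10 - 5*A^6 - 10*A^2 - 10*A^-2 - 5*A^-6 - A^-10; d^6 = A^12 + 6*A^8 + 15*A^4 + 20 + 15*A^-4 + 6*A^-8 + A^-12; d^7 = -A^14 - 7*A^10 - 21*A^6 - 35*A^2 - 35*A^-2 - 21*A^-6 - 7*A^-10 - A^-14.
  A^9 * (d^2) = A^13 + 2*A^9 + A^5
  A^7 * (8*d + d^3) = -A^13 - 11*A^9 - 11*A^5 - A
  A^5 * (15 + 21*d^2) = 21*A^9 + 57*A^5 + 21*A
  A^3 * (60*d + 24*d^3) = -24*A^9 - 132*A^5 - 132*A - 24*A^-3
  A^1 * (110*d^2 + 16*d^4) = 16*A^9 + 174*A^5 + 316*A + 174*A^-3 + 16*A^-7
  A^-1 * (120*d^3 + 6*d^5) = -6*A^9 - 150*A^5 - 420*A - 420*A^-3 - 150*A^-7 - 6*A^-11
  A^-3 * (83*d^4 + d^6) = A^9 + 89*A^5 + 347*A + 518*A^-3 + 347*A^-7 + 89*A^-11 + A^-15
  A^-5 * (36*d^5) = -36*A^5 - 180*A - 360*A^-3 - 360*A^-7 - 180*A^-11 - 36*A^-15
  A^-7 * (9*d^6) = 9*A^5 + 54*A + 135*A^-3 + 180*A^-7 + 135*A^-11 + 54*A^-15 + 9*A^-19
  A^-9 * (d^7) = -A^5 - 7*A - 21*A^-3 - 35*A^-7 - 35*A^-11 - 21*A^-15 - 7*A^-19 - A^-23
Summing the groups: <K> = -A^9 - 2*A + 2*A^-3 - 2*A^-7 + 3*A^-11 - 2*A^-15 + 2*A^-19 - A^-23
Normalise by the writhe: (-A^3)^(-w) = (-A^3)^(-7) = -A^-21, so f(A) = -A^-21 * <K> = A^-12 + 2*A^-20 - 2*A^-24 + 2*A^-28 - 3*A^-32 + 2*A^-36 - 2*A^-40 + A^-44.
Substitute A = t^(-1/4), i.e. A^e → t^(-e/4): V(t) = t^11 - 2*t^10 + 2*t^9 - 3*t^8 + 2*t^7 - 2*t^6 + 2*t^5 + t^3

Answer: t^11 - 2*t^10 + 2*t^9 - 3*t^8 + 2*t^7 - 2*t^6 + 2*t^5 + t^3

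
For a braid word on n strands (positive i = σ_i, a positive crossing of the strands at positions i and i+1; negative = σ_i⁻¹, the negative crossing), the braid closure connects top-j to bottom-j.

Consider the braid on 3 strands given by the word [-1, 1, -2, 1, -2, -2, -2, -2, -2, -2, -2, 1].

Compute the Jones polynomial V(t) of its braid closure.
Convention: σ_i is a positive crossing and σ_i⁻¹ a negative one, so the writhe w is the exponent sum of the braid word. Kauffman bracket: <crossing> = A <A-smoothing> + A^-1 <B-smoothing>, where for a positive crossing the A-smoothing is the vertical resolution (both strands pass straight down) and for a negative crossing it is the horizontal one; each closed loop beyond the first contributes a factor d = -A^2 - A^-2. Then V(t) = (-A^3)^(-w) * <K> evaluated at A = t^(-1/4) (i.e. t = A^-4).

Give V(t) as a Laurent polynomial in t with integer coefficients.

The presented braid s1^-1 s1 s2^-1 s1 s2^-1 s2^-1 s2^-1 s2^-1 s2^-1 s2^-1 s2^-1 s1 on 3 strands reduces by inverse Markov moves (closure unchanged at each step):
  Deconjugate: the word is γ·β·γ⁻¹ with γ = s1^-1 (prefix) and γ⁻¹ = s1 (suffix); strip both.
Reduced to β = s1 s2^-1 s1 s2^-1 s2^-1 s2^-1 s2^-1 s2^-1 s2^-1 s2^-1 on 3 strands, 10 crossings.
Compute on β:
Braid: s1 s2^-1 s1 s2^-1 s2^-1 s2^-1 s2^-1 s2^-1 s2^-1 s2^-1 on 3 strands, 10 crossings.
Writhe w = (#positive) - (#negative) = 2 - 8 = -6.
Enumerate smoothing states for the bracket polynomial. There are 2^10 = 1024 states.
Smooth each crossing (0=||, 1=⌣⌢); contribution A^(Σ sign_k(1-2s_k)) * d^(L-1).
Tabulate the states by total A-exponent and number of loops L (A-exp: L × count):
  A^10: L=9 ×1
  A^8: L=8 ×10
  A^6: L=7 ×45
  A^4: L=6 ×119, L=8 ×1
  A^2: L=5 ×203, L=7 ×7
  A^0: L=4 ×231, L=6 ×21
  A^-2: L=3 ×175, L=5 ×35
  A^-4: L=2 ×85, L=4 ×35
  A^-6: L=1 ×23, L=3 ×22
  A^-8: L=2 ×10
  A^-10: L=3 ×1
Each group contributes A^e * Σ count * d^(L-1):
Powers of d = -A^2 - A^-2: d^2 = A^4 + 2 + A^-4; d^3 = -A^6 - 3*A^2 - 3*A^-2 - A^-6; d^4 = A^8 + 4*A^4 + 6 + 4*A^-4 + A^-8; d^5 = -A^10 - 5*A^6 - 10*A^2 - 10*A^-2 - 5*A^-6 - A^-10; d^6 = A^12 + 6*A^8 + 15*A^4 + 20 + 15*A^-4 + 6*A^-8 + A^-12; d^7 = -A^14 - 7*A^10 - 21*A^6 - 35*A^2 - 35*A^-2 - 21*A^-6 - 7*A^-10 - A^-14; d^8 = A^16 + 8*A^12 + 28*A^8 + 56*A^4 + 70 + 56*A^-4 + 28*A^-8 + 8*A^-12 + A^-16.
  A^10 * (d^8) = A^26 + 8*A^22 + 28*A^18 + 56*A^14 + 70*A^10 + 56*A^6 + 28*A^2 + 8*A^-2 + A^-6
  A^8 * (10*d^7) = -10*A^22 - 70*A^18 - 210*A^14 - 350*A^10 - 350*A^6 - 210*A^2 - 70*A^-2 - 10*A^-6
  A^6 * (45*d^6) = 45*A^18 + 270*A^14 + 675*A^10 + 900*A^6 + 675*A^2 + 270*A^-2 + 45*A^-6
  A^4 * (119*d^5 + d^7) = -A^18 - 126*A^14 - 616*A^10 - 1225*A^6 - 1225*A^2 - 616*A^-2 - 126*A^-6 - A^-10
  A^2 * (203*d^4 + 7*d^6) = 7*A^14 + 245*A^10 + 917*A^6 + 1358*A^2 + 917*A^-2 + 245*A^-6 + 7*A^-10
  A^0 * (231*d^3 + 21*d^5) = -21*A^10 - 336*A^6 - 903*A^2 - 903*A^-2 - 336*A^-6 - 21*A^-10
  A^-2 * (175*d^2 + 35*d^4) = 35*A^6 + 315*A^2 + 560*A^-2 + 315*A^-6 + 35*A^-10
  A^-4 * (85*d + 35*d^3) = -35*A^2 - 190*A^-2 - 190*A^-6 - 35*A^-10
  A^-6 * (23 + 22*d^2) = 22*A^-2 + 67*A^-6 + 22*A^-10
  A^-8 * (10*d) = -10*A^-6 - 10*A^-10
  A^-10 * (d^2) = A^-6 + 2*A^-10 + A^-14
Summing the groups: <K> = A^26 - 2*A^22 + 2*A^18 - 3*A^14 + 3*A^10 - 3*A^6 + 3*A^2 - 2*A^-2 + 2*A^-6 - A^-10 + A^-14
Normalise by the writhe: (-A^3)^(-w) = (-A^3)^(6) = A^18, so f(A) = A^18 * <K> = A^44 - 2*A^40 + 2*A^36 - 3*A^32 + 3*A^28 - 3*A^24 + 3*A^20 - 2*A^16 + 2*A^12 - A^8 + A^4.
Substitute A = t^(-1/4), i.e. A^e → t^(-e/4): V(t) = t^-1 - t^-2 + 2*t^-3 - 2*t^-4 + 3*t^-5 - 3*t^-6 + 3*t^-7 - 3*t^-8 + 2*t^-9 - 2*t^-10 + t^-11

Answer: t^-1 - t^-2 + 2*t^-3 - 2*t^-4 + 3*t^-5 - 3*t^-6 + 3*t^-7 - 3*t^-8 + 2*t^-9 - 2*t^-10 + t^-11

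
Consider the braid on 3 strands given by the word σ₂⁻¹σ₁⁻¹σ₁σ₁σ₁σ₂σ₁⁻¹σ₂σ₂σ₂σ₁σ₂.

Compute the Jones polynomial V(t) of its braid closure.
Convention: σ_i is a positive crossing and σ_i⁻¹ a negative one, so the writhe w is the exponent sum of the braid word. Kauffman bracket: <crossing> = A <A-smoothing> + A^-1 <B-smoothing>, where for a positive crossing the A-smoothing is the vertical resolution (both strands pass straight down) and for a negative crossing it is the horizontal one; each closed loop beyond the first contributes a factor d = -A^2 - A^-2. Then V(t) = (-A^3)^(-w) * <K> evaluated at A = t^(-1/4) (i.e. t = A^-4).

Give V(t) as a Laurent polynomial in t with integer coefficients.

The presented braid s2^-1 s1^-1 s1 s1 s1 s2 s1^-1 s2 s2 s2 s1 s2 on 3 strands reduces by inverse Markov moves (closure unchanged at each step):
  Deconjugate: the word is γ·β·γ⁻¹ with γ = s2^-1 s1^-1 (prefix) and γ⁻¹ = s1 s2 (suffix); strip both.
Reduced to β = s1 s1 s1 s2 s1^-1 s2 s2 s2 on 3 strands, 8 crossings.
Compute on β:
Braid: s1 s1 s1 s2 s1^-1 s2 s2 s2 on 3 strands, 8 crossings.
Writhe w = (#positive) - (#negative) = 7 - 1 = 6.
Enumerate smoothing states for the bracket polynomial. There are 2^8 = 256 states.
Smooth each crossing (0=||, 1=⌣⌢); contribution A^(Σ sign_k(1-2s_k)) * d^(L-1).
Tabulate the states by total A-exponent and number of loops L (A-exp: L × count):
  A^8: L=2 ×1
  A^6: L=1 ×4, L=3 ×4
  A^4: L=2 ×25, L=4 ×3
  A^2: L=1 ×21, L=3 ×34, L=5 ×1
  A^0: L=2 ×48, L=4 ×22
  A^-2: L=3 ×49, L=5 ×7
  A^-4: L=4 ×27, L=6 ×1
  A^-6: L=5 ×8
  A^-8: L=6 ×1
Each group contributes A^e * Σ count * d^(L-1):
Powers of d = -A^2 - A^-2: d^2 = A^4 + 2 + A^-4; d^3 = -A^6 - 3*A^2 - 3*A^-2 - A^-6; d^4 = A^8 + 4*A^4 + 6 + 4*A^-4 + A^-8; d^5 = -A^10 - 5*A^6 - 10*A^2 - 10*A^-2 - 5*A^-6 - A^-10.
  A^8 * (d) = -A^10 - A^6
  A^6 * (4 + 4*d^2) = 4*A^10 + 12*A^6 + 4*A^2
  A^4 * (25*d + 3*d^3) = -3*A^10 - 34*A^6 - 34*A^2 - 3*A^-2
  A^2 * (21 + 34*d^2 + d^4) = A^10 + 38*A^6 + 95*A^2 + 38*A^-2 + A^-6
  A^0 * (48*d + 22*d^3) = -22*A^6 - 114*A^2 - 114*A^-2 - 22*A^-6
  A^-2 * (49*d^2 + 7*d^4) = 7*A^6 + 77*A^2 + 140*A^-2 + 77*A^-6 + 7*A^-10
  A^-4 * (27*d^3 + d^5) = -A^6 - 32*A^2 - 91*A^-2 - 91*A^-6 - 32*A^-10 - A^-14
  A^-6 * (8*d^4) = 8*A^2 + 32*A^-2 + 48*A^-6 + 32*A^-10 + 8*A^-14
  A^-8 * (d^5) = -A^2 - 5*A^-2 - 10*A^-6 - 10*A^-10 - 5*A^-14 - A^-18
Summing the groups: <K> = A^10 - A^6 + 3*A^2 - 3*A^-2 + 3*A^-6 - 3*A^-10 + 2*A^-14 - A^-18
Normalise by the writhe: (-A^3)^(-w) = (-A^3)^(-6) = A^-18, so f(A) = A^-18 * <K> = A^-8 - A^-12 + 3*A^-16 - 3*A^-20 + 3*A^-24 - 3*A^-28 + 2*A^-32 - A^-36.
Substitute A = t^(-1/4), i.e. A^e → t^(-e/4): V(t) = -t^9 + 2*t^8 - 3*t^7 + 3*t^6 - 3*t^5 + 3*t^4 - t^3 + t^2

Answer: -t^9 + 2*t^8 - 3*t^7 + 3*t^6 - 3*t^5 + 3*t^4 - t^3 + t^2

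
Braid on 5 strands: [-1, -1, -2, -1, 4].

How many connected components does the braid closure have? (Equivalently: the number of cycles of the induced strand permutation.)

Track the strand permutation on 5 strands, starting from identity.
  step 1: s1^-1 swaps positions 1,2 -> [2 1 3 4 5]
  step 2: s1^-1 swaps positions 1,2 -> [1 2 3 4 5]
  step 3: s2^-1 swaps positions 2,3 -> [1 3 2 4 5]
  step 4: s1^-1 swaps positions 1,2 -> [3 1 2 4 5]
  step 5: s4 swaps positions 4,5 -> [3 1 2 5 4]
Final permutation (position -> original strand): [3 1 2 5 4]
Closure components = cycle count of this permutation = 2.

Answer: 2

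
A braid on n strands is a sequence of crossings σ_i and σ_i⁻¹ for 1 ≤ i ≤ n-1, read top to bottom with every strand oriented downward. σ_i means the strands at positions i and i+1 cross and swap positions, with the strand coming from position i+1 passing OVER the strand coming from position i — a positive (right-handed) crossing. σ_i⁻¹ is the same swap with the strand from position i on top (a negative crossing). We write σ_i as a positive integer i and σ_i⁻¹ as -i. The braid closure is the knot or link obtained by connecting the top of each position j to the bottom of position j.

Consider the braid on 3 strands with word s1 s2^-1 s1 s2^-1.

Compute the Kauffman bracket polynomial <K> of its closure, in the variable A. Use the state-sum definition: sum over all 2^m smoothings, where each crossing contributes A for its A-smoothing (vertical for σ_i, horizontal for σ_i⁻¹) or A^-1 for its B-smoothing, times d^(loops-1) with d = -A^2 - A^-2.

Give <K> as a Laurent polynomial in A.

A^8 - A^4 + 1 - A^-4 + A^-8

Derivation:
Braid: s1 s2^-1 s1 s2^-1 on 3 strands, 4 crossings.
Writhe w = (#positive) - (#negative) = 2 - 2 = 0.
State-sum expansion of <K>. There are 2^4 = 16 states.
For each crossing: s=0 is the vertical smoothing, s=1 horizontal. Crossing k contributes A^(sign_k * (1 - 2*s_k)); loop factor d = -A^2 - A^-2.
  state 0000: A-exp=+0, loops=3, term = A^0 * d^2
  state 0001: A-exp=+2, loops=2, term = A^2 * d^1
  state 0010: A-exp=-2, loops=2, term = A^-2 * d^1
  state 0011: A-exp=+0, loops=1, term = A^0 * d^0
  state 0100: A-exp=+2, loops=2, term = A^2 * d^1
  state 0101: A-exp=+4, loops=3, term = A^4 * d^2
  state 0110: A-exp=+0, loops=1, term = A^0 * d^0
  state 0111: A-exp=+2, loops=2, term = A^2 * d^1
  state 1000: A-exp=-2, loops=2, term = A^-2 * d^1
  state 1001: A-exp=+0, loops=1, term = A^0 * d^0
  state 1010: A-exp=-4, loops=3, term = A^-4 * d^2
  state 1011: A-exp=-2, loops=2, term = A^-2 * d^1
  state 1100: A-exp=+0, loops=1, term = A^0 * d^0
  state 1101: A-exp=+2, loops=2, term = A^2 * d^1
  state 1110: A-exp=-2, loops=2, term = A^-2 * d^1
  state 1111: A-exp=+0, loops=1, term = A^0 * d^0
Collect the terms by A-exponent (count of states per loop number):
Powers of d = -A^2 - A^-2: d^2 = A^4 + 2 + A^-4.
  A^4 * (d^2) = A^8 + 2*A^4 + 1
  A^2 * (4*d) = -4*A^4 - 4
  A^0 * (5 + d^2) = A^4 + 7 + A^-4
  A^-2 * (4*d) = -4 - 4*A^-4
  A^-4 * (d^2) = 1 + 2*A^-4 + A^-8
Summing the groups: <K> = A^8 - A^4 + 1 - A^-4 + A^-8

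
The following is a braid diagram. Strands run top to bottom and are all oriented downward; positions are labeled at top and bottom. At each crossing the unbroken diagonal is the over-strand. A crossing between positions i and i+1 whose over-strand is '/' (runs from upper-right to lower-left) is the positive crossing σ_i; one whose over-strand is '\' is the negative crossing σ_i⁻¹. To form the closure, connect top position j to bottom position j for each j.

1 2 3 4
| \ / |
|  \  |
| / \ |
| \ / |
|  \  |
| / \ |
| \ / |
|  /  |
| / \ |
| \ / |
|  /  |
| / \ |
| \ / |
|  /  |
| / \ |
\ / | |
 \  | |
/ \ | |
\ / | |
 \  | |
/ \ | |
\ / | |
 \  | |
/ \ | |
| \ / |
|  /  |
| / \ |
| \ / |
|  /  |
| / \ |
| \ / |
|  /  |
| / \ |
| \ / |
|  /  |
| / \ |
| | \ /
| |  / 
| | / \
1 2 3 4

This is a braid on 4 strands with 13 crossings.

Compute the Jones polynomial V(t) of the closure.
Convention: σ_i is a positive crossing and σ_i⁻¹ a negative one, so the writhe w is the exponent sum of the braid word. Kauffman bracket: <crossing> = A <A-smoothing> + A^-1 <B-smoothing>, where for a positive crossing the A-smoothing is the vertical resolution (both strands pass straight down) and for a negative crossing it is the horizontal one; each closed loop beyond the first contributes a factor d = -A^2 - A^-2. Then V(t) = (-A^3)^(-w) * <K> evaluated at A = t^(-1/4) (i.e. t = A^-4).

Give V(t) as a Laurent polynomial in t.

Reading the diagram top to bottom ('/'-over between positions i,i+1 = s_i, '\'-over = s_i^-1): braid word = s2^-1 s2^-1 s2 s2 s2 s1^-1 s1^-1 s1^-1 s2 s2 s2 s2 s3.
The presented braid s2^-1 s2^-1 s2 s2 s2 s1^-1 s1^-1 s1^-1 s2 s2 s2 s2 s3 on 4 strands reduces by inverse Markov moves (closure unchanged at each step):
  Destabilize: the word has the form β·s3 where s3 occurs only as the final letter (β ∈ B_3); drop it and the last strand → 3 strands.
  Deconjugate: the word is γ·β·γ⁻¹ with γ = s2^-1 s2^-1 (prefix) and γ⁻¹ = s2 s2 (suffix); strip both.
Reduced to β = s2 s2 s2 s1^-1 s1^-1 s1^-1 s2 s2 on 3 strands, 8 crossings.
Compute on β:
Braid: s2 s2 s2 s1^-1 s1^-1 s1^-1 s2 s2 on 3 strands, 8 crossings.
Writhe w = (#positive) - (#negative) = 5 - 3 = 2.
Enumerate smoothing states for the bracket polynomial. There are 2^8 = 256 states.
For each crossing: s=0 is the vertical smoothing, s=1 horizontal. Crossing k contributes A^(sign_k * (1 - 2*s_k)); loop factor d = -A^2 - A^-2.
Tabulate the states by total A-exponent and number of loops L (A-exp: L × count):
  A^8: L=4 ×1
  A^6: L=3 ×8
  A^4: L=2 ×18, L=4 ×10
  A^2: L=1 ×15, L=3 ×31, L=5 ×10
  A^0: L=2 ×35, L=4 ×30, L=6 ×5
  A^-2: L=3 ×40, L=5 ×15, L=7 ×1
  A^-4: L=4 ×25, L=6 ×3
  A^-6: L=5 ×8
  A^-8: L=6 ×1
Each group contributes A^e * Σ count * d^(L-1):
Powers of d = -A^2 - A^-2: d^2 = A^4 + 2 + A^-4; d^3 = -A^6 - 3*A^2 - 3*A^-2 - A^-6; d^4 = A^8 + 4*A^4 + 6 + 4*A^-4 + A^-8; d^5 = -A^10 - 5*A^6 - 10*A^2 - 10*A^-2 - 5*A^-6 - A^-10; d^6 = A^12 + 6*A^8 + 15*A^4 + 20 + 15*A^-4 + 6*A^-8 + A^-12.
  A^8 * (d^3) = -A^14 - 3*A^10 - 3*A^6 - A^2
  A^6 * (8*d^2) = 8*A^10 + 16*A^6 + 8*A^2
  A^4 * (18*d + 10*d^3) = -10*A^10 - 48*A^6 - 48*A^2 - 10*A^-2
  A^2 * (15 + 31*d^2 + 10*d^4) = 10*A^10 + 71*A^6 + 137*A^2 + 71*A^-2 + 10*A^-6
  A^0 * (35*d + 30*d^3 + 5*d^5) = -5*A^10 - 55*A^6 - 175*A^2 - 175*A^-2 - 55*A^-6 - 5*A^-10
  A^-2 * (40*d^2 + 15*d^4 + d^6) = A^10 + 21*A^6 + 115*A^2 + 190*A^-2 + 115*A^-6 + 21*A^-10 + A^-14
  A^-4 * (25*d^3 + 3*d^5) = -3*A^6 - 40*A^2 - 105*A^-2 - 105*A^-6 - 40*A^-10 - 3*A^-14
  A^-6 * (8*d^4) = 8*A^2 + 32*A^-2 + 48*A^-6 + 32*A^-10 + 8*A^-14
  A^-8 * (d^5) = -A^2 - 5*A^-2 - 10*A^-6 - 10*A^-10 - 5*A^-14 - A^-18
Summing the groups: <K> = -A^14 + A^10 - A^6 + 3*A^2 - 2*A^-2 + 3*A^-6 - 2*A^-10 + A^-14 - A^-18
Normalise by the writhe: (-A^3)^(-w) = (-A^3)^(-2) = A^-6, so f(A) = A^-6 * <K> = -A^8 + A^4 - 1 + 3*A^-4 - 2*A^-8 + 3*A^-12 - 2*A^-16 + A^-20 - A^-24.
Substitute A = t^(-1/4), i.e. A^e → t^(-e/4): V(t) = -t^6 + t^5 - 2*t^4 + 3*t^3 - 2*t^2 + 3*t - 1 + t^-1 - t^-2

Answer: -t^6 + t^5 - 2*t^4 + 3*t^3 - 2*t^2 + 3*t - 1 + t^-1 - t^-2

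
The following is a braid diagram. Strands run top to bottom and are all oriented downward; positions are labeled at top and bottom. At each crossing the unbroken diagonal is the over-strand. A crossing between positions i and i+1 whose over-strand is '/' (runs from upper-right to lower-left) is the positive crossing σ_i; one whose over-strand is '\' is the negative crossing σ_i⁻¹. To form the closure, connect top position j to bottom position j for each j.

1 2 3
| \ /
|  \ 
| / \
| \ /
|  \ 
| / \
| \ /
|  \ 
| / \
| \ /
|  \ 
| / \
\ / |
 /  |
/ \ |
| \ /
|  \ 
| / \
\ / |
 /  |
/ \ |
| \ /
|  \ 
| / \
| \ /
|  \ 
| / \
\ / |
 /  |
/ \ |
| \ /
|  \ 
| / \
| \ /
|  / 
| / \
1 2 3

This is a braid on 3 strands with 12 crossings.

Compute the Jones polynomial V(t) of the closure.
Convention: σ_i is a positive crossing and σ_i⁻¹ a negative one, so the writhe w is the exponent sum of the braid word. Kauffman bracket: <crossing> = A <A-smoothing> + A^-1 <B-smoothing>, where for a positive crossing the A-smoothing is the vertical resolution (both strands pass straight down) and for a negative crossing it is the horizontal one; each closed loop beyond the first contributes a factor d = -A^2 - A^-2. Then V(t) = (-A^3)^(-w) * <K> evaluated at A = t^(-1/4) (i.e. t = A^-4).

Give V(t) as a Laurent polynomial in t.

-t + 3 - 4*t^-1 + 7*t^-2 - 8*t^-3 + 9*t^-4 - 9*t^-5 + 7*t^-6 - 5*t^-7 + 3*t^-8 - t^-9

Derivation:
Reading the diagram top to bottom ('/'-over between positions i,i+1 = s_i, '\'-over = s_i^-1): braid word = s2^-1 s2^-1 s2^-1 s2^-1 s1 s2^-1 s1 s2^-1 s2^-1 s1 s2^-1 s2.
The presented braid s2^-1 s2^-1 s2^-1 s2^-1 s1 s2^-1 s1 s2^-1 s2^-1 s1 s2^-1 s2 on 3 strands reduces by inverse Markov moves (closure unchanged at each step):
  Deconjugate: the word is γ·β·γ⁻¹ with γ = s2^-1 (prefix) and γ⁻¹ = s2 (suffix); strip both.
Reduced to β = s2^-1 s2^-1 s2^-1 s1 s2^-1 s1 s2^-1 s2^-1 s1 s2^-1 on 3 strands, 10 crossings.
Compute on β:
Braid: s2^-1 s2^-1 s2^-1 s1 s2^-1 s1 s2^-1 s2^-1 s1 s2^-1 on 3 strands, 10 crossings.
Writhe w = (#positive) - (#negative) = 3 - 7 = -4.
Computing the Kauffman bracket via state sum. There are 2^10 = 1024 states.
Each crossing splits two ways (0=vertical, 1=horizontal). The state's weight is A^(#A-smoothings - #B-smoothings) * d^(loops - 1).
Tabulate the states by total A-exponent and number of loops L (A-exp: L × count):
  A^10: L=8 ×1
  A^8: L=7 ×10
  A^6: L=6 ×45
  A^4: L=5 ×119, L=7 ×1
  A^2: L=4 ×202, L=6 ×8
  A^0: L=3 ×224, L=5 ×28
  A^-2: L=2 ×156, L=4 ×53, L=6 ×1
  A^-4: L=1 ×57, L=3 ×59, L=5 ×4
  A^-6: L=2 ×38, L=4 ×7
  A^-8: L=3 ×10
  A^-10: L=4 ×1
Each group contributes A^e * Σ count * d^(L-1):
Powers of d = -A^2 - A^-2: d^2 = A^4 + 2 + A^-4; d^3 = -A^6 - 3*A^2 - 3*A^-2 - A^-6; d^4 = A^8 + 4*A^4 + 6 + 4*A^-4 + A^-8; d^5 = -A^10 - 5*A^6 - 10*A^2 - 10*A^-2 - 5*A^-6 - A^-10; d^6 = A^12 + 6*A^8 + 15*A^4 + 20 + 15*A^-4 + 6*A^-8 + A^-12; d^7 = -A^14 - 7*A^10 - 21*A^6 - 35*A^2 - 35*A^-2 - 21*A^-6 - 7*A^-10 - A^-14.
  A^10 * (d^7) = -A^24 - 7*A^20 - 21*A^16 - 35*A^12 - 35*A^8 - 21*A^4 - 7 - A^-4
  A^8 * (10*d^6) = 10*A^20 + 60*A^16 + 150*A^12 + 200*A^8 + 150*A^4 + 60 + 10*A^-4
  A^6 * (45*d^5) = -45*A^16 - 225*A^12 - 450*A^8 - 450*A^4 - 225 - 45*A^-4
  A^4 * (119*d^4 + d^6) = A^16 + 125*A^12 + 491*A^8 + 734*A^4 + 491 + 125*A^-4 + A^-8
  A^2 * (202*d^3 + 8*d^5) = -8*A^12 - 242*A^8 - 686*A^4 - 686 - 242*A^-4 - 8*A^-8
  A^0 * (224*d^2 + 28*d^4) = 28*A^8 + 336*A^4 + 616 + 336*A^-4 + 28*A^-8
  A^-2 * (156*d + 53*d^3 + d^5) = -A^8 - 58*A^4 - 325 - 325*A^-4 - 58*A^-8 - A^-12
  A^-4 * (57 + 59*d^2 + 4*d^4) = 4*A^4 + 75 + 199*A^-4 + 75*A^-8 + 4*A^-12
  A^-6 * (38*d + 7*d^3) = -7 - 59*A^-4 - 59*A^-8 - 7*A^-12
  A^-8 * (10*d^2) = 10*A^-4 + 20*A^-8 + 10*A^-12
  A^-10 * (d^3) = -A^-4 - 3*A^-8 - 3*A^-12 - A^-16
Summing the groups: <K> = -A^24 + 3*A^20 - 5*A^16 + 7*A^12 - 9*A^8 + 9*A^4 - 8 + 7*A^-4 - 4*A^-8 + 3*A^-12 - A^-16
Normalise by the writhe: (-A^3)^(-w) = (-A^3)^(4) = A^12, so f(A) = A^12 * <K> = -A^36 + 3*A^32 - 5*A^28 + 7*A^24 - 9*A^20 + 9*A^16 - 8*A^12 + 7*A^8 - 4*A^4 + 3 - A^-4.
Substitute A = t^(-1/4), i.e. A^e → t^(-e/4): V(t) = -t + 3 - 4*t^-1 + 7*t^-2 - 8*t^-3 + 9*t^-4 - 9*t^-5 + 7*t^-6 - 5*t^-7 + 3*t^-8 - t^-9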